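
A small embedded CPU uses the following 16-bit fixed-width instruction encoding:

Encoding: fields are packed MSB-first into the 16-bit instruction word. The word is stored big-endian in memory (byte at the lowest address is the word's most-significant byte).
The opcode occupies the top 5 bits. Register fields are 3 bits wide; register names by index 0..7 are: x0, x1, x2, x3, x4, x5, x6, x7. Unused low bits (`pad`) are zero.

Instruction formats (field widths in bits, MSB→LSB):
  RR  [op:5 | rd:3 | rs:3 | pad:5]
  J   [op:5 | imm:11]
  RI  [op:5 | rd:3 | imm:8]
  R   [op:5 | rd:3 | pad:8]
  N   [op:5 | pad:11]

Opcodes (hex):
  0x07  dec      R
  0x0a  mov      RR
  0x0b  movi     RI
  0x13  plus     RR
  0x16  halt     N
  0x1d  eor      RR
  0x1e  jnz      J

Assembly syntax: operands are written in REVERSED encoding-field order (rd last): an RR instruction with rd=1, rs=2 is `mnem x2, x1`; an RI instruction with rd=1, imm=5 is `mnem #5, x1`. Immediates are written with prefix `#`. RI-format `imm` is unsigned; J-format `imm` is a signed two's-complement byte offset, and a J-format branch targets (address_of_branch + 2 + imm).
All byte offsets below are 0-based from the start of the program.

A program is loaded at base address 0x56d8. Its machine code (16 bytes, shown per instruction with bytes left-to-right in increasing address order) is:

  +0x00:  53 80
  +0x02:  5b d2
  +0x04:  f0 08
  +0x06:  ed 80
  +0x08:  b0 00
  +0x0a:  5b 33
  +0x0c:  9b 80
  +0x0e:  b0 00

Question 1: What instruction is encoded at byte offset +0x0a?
+0x0a: 5b 33 ⇒ word 0x5b33 (big)
  top 5b → 0xb → movi [RI]
  rd: (w>>8)&0x7=0x3 → x3
  imm: (w>>0)&0xff=0x33 → #51

movi #51, x3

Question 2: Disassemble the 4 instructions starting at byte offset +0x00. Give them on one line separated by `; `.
off 0x00: read 53 80 as big → 0x5380
  op=0x5380>>11=0xa ⇒ mov (RR)
  rd@[10:8]=0x3 ⇒ x3
  rs@[7:5]=0x4 ⇒ x4
off 0x02: read 5b d2 as big → 0x5bd2
  op=0x5bd2>>11=0xb ⇒ movi (RI)
  rd@[10:8]=0x3 ⇒ x3
  imm@[7:0]=0xd2 ⇒ #210
off 0x04: read f0 08 as big → 0xf008
  op=0xf008>>11=0x1e ⇒ jnz (J)
  imm@[10:0]=0x8 ⇒ #8
off 0x06: read ed 80 as big → 0xed80
  op=0xed80>>11=0x1d ⇒ eor (RR)
  rd@[10:8]=0x5 ⇒ x5
  rs@[7:5]=0x4 ⇒ x4

mov x4, x3; movi #210, x3; jnz #8; eor x4, x5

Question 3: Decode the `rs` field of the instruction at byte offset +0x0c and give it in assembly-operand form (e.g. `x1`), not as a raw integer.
x4

off 0x0c: read 9b 80 as big → 0x9b80
  opcode bits[15:11]=0x13: plus/RR
  rd: (w>>8)&0x7=0x3 → x3
  rs: (w>>5)&0x7=0x4 → x4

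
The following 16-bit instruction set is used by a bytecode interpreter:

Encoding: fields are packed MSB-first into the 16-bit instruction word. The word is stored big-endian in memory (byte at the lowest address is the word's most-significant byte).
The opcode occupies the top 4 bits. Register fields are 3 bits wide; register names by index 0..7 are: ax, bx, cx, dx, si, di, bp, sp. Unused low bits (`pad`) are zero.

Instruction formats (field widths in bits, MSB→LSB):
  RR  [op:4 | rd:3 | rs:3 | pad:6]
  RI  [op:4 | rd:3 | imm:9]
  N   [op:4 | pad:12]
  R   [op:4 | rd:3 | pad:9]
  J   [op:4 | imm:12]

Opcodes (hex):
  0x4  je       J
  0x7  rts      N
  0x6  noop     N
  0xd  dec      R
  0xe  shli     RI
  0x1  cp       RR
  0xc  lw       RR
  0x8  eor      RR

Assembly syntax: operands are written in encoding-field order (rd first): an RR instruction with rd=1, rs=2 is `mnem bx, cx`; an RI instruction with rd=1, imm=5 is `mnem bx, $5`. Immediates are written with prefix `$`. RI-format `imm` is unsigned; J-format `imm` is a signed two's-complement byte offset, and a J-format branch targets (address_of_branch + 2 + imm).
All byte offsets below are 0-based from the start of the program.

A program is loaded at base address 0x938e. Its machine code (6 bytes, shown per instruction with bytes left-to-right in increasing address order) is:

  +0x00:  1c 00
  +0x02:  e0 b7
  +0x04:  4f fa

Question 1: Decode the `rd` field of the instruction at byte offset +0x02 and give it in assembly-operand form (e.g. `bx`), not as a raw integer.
@+02  big-endian(e0 b7) = 0xe0b7
  opcode bits[15:12]=0xe: shli/RI
  rd@[11:9]=0x0 ⇒ ax
  imm@[8:0]=0xb7 ⇒ $183

ax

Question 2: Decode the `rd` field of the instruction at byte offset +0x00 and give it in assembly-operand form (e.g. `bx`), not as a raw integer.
[00] 1c 00 → 0x1c00
  top 4b → 0x1 → cp [RR]
  rd@[11:9]=0x6 ⇒ bp
  rs@[8:6]=0x0 ⇒ ax

bp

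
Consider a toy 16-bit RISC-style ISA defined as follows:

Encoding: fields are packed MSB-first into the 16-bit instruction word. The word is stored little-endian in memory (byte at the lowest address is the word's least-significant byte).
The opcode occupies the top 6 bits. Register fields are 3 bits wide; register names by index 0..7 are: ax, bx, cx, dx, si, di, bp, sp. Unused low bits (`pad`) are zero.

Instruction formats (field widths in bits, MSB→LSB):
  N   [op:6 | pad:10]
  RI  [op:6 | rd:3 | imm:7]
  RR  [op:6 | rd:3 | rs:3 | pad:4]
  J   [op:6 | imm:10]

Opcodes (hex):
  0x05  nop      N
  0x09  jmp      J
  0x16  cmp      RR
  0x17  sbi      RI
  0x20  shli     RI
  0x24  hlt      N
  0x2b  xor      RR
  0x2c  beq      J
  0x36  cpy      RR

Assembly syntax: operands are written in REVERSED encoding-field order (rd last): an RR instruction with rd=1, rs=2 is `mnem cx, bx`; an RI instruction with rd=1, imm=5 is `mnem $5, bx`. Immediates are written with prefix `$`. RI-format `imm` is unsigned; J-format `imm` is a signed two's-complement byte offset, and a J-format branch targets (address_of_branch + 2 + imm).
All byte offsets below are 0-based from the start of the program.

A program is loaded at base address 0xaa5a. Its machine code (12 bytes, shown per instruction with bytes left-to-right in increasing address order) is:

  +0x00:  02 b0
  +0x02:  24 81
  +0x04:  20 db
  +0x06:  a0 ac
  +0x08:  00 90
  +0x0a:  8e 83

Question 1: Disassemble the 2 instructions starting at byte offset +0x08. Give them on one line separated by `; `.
hlt; shli $14, sp

off 0x08: read 00 90 as little → 0x9000
  opcode bits[15:10]=0x24: hlt/N
off 0x0a: read 8e 83 as little → 0x838e
  opcode bits[15:10]=0x20: shli/RI
  rd: (w>>7)&0x7=0x7 → sp
  imm: (w>>0)&0x7f=0xe → $14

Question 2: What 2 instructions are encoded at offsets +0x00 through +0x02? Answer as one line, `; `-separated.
off 0x00: read 02 b0 as little → 0xb002
  opcode bits[15:10]=0x2c: beq/J
  imm@[9:0]=0x2 ⇒ $2
off 0x02: read 24 81 as little → 0x8124
  opcode bits[15:10]=0x20: shli/RI
  rd@[9:7]=0x2 ⇒ cx
  imm@[6:0]=0x24 ⇒ $36

beq $2; shli $36, cx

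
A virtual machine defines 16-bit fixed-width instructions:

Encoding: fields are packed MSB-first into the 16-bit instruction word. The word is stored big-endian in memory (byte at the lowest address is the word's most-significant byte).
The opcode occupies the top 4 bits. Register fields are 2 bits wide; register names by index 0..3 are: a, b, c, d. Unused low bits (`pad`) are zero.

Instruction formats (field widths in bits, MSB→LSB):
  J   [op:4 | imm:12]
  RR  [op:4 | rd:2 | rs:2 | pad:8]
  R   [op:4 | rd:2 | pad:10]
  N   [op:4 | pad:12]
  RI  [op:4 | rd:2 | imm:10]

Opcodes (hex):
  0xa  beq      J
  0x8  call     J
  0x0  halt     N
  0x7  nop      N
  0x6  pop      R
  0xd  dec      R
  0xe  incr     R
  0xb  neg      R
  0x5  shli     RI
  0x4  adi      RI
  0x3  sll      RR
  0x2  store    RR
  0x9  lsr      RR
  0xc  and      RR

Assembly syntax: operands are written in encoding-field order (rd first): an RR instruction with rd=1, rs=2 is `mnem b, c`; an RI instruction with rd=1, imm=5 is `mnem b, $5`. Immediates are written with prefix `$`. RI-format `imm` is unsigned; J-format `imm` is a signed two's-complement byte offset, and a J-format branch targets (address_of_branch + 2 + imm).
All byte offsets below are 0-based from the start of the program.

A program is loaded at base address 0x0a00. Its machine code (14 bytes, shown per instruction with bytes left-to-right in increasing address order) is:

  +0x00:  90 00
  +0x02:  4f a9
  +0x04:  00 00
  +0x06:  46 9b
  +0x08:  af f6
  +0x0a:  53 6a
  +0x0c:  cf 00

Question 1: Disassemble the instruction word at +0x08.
beq $-10

[08] af f6 → 0xaff6
  opcode bits[15:12]=0xa: beq/J
  imm: (w>>0)&0xfff=0xff6 (s12→-10) → $-10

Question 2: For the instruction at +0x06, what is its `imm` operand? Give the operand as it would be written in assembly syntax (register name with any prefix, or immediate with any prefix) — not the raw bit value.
@+06  big-endian(46 9b) = 0x469b
  top 4b → 0x4 → adi [RI]
  rd: (w>>10)&0x3=0x1 → b
  imm: (w>>0)&0x3ff=0x29b → $667

$667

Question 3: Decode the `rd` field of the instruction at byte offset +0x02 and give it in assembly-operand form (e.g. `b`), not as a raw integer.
d

+0x02: 4f a9 ⇒ word 0x4fa9 (big)
  top 4b → 0x4 → adi [RI]
  [11:10] rd=3 = d
  [9:0] imm=937 = $937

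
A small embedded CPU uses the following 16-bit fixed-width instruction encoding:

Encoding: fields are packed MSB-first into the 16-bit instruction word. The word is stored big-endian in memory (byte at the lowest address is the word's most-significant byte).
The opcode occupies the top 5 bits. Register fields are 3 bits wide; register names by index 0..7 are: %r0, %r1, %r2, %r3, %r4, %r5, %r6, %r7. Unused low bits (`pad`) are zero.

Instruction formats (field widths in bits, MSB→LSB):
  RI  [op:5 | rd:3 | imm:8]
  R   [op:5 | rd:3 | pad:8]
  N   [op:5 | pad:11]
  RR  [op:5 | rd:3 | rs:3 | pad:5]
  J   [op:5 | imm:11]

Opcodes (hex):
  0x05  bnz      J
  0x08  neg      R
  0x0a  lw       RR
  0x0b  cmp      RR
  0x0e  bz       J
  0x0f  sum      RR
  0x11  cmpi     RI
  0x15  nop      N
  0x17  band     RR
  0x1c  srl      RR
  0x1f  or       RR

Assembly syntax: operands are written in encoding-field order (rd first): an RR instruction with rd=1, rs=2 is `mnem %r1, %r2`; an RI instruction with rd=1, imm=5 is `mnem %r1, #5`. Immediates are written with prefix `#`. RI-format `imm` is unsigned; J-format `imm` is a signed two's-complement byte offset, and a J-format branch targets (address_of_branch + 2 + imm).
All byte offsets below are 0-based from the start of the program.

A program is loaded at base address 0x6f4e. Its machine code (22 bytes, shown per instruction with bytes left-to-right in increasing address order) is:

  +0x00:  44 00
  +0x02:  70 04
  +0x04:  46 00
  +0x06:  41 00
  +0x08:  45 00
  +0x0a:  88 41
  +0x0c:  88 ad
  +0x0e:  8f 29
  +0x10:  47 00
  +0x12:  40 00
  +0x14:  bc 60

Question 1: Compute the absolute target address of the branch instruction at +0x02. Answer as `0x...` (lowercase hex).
[02] 70 04 → 0x7004
  op=0x7004>>11=0xe ⇒ bz (J)
  imm@[10:0]=0x4 ⇒ #4
  target = base 0x6f4e + off 0x02 + 2 + imm 4 = 0x6f56

0x6f56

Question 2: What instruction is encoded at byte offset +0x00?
neg %r4

[00] 44 00 → 0x4400
  opcode bits[15:11]=0x8: neg/R
  [10:8] rd=4 = %r4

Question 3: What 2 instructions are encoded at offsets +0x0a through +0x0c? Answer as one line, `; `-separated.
off 0x0a: read 88 41 as big → 0x8841
  op=0x8841>>11=0x11 ⇒ cmpi (RI)
  rd: (w>>8)&0x7=0x0 → %r0
  imm: (w>>0)&0xff=0x41 → #65
off 0x0c: read 88 ad as big → 0x88ad
  op=0x88ad>>11=0x11 ⇒ cmpi (RI)
  rd: (w>>8)&0x7=0x0 → %r0
  imm: (w>>0)&0xff=0xad → #173

cmpi %r0, #65; cmpi %r0, #173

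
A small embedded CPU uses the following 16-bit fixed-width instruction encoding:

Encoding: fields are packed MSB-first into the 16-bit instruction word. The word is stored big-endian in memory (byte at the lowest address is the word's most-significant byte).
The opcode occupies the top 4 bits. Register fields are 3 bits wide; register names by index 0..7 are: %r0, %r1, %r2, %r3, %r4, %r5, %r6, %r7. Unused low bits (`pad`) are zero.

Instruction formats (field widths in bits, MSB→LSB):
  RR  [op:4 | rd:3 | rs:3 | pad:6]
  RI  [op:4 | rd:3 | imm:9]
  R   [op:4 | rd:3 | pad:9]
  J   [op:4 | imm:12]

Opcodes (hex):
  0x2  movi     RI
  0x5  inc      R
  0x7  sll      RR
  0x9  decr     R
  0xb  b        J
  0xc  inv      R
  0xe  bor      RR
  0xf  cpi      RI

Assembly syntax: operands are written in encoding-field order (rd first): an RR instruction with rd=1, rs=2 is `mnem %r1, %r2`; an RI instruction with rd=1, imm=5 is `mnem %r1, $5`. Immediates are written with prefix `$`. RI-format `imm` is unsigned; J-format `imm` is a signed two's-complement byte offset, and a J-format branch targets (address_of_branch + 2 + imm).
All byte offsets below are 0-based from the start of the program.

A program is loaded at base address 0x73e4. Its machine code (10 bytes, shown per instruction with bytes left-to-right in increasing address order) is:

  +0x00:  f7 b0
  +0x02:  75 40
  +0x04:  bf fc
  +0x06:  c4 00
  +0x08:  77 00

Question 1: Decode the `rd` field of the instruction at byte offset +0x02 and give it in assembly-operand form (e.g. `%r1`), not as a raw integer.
+0x02: 75 40 ⇒ word 0x7540 (big)
  op=0x7540>>12=0x7 ⇒ sll (RR)
  [11:9] rd=2 = %r2
  [8:6] rs=5 = %r5

%r2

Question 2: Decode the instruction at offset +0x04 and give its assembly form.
[04] bf fc → 0xbffc
  op=0xbffc>>12=0xb ⇒ b (J)
  imm: (w>>0)&0xfff=0xffc (s12→-4) → $-4

b $-4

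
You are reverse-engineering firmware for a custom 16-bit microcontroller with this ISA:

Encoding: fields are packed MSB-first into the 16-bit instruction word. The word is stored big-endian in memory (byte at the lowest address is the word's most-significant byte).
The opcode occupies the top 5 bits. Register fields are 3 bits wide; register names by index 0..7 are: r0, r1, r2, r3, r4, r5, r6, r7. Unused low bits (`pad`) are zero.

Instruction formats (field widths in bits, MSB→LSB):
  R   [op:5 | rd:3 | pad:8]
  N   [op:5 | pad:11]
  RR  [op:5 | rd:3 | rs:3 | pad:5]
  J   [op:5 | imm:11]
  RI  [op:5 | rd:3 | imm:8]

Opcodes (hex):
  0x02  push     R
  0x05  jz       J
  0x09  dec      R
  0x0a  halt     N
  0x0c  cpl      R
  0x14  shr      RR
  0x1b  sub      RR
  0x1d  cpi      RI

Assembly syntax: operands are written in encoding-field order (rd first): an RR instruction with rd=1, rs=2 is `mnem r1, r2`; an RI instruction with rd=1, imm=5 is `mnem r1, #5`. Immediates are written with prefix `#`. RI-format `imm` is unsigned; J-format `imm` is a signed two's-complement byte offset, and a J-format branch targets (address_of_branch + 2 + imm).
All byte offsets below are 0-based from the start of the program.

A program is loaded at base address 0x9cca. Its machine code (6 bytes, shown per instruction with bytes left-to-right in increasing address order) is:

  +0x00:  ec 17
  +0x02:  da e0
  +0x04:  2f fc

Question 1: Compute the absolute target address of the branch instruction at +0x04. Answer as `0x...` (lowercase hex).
0x9ccc

+0x04: 2f fc ⇒ word 0x2ffc (big)
  top 5b → 0x5 → jz [J]
  imm: (w>>0)&0x7ff=0x7fc (s11→-4) → #-4
  target = base 0x9cca + off 0x04 + 2 + imm -4 = 0x9ccc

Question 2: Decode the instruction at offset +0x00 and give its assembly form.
cpi r4, #23

[00] ec 17 → 0xec17
  opcode bits[15:11]=0x1d: cpi/RI
  [10:8] rd=4 = r4
  [7:0] imm=23 = #23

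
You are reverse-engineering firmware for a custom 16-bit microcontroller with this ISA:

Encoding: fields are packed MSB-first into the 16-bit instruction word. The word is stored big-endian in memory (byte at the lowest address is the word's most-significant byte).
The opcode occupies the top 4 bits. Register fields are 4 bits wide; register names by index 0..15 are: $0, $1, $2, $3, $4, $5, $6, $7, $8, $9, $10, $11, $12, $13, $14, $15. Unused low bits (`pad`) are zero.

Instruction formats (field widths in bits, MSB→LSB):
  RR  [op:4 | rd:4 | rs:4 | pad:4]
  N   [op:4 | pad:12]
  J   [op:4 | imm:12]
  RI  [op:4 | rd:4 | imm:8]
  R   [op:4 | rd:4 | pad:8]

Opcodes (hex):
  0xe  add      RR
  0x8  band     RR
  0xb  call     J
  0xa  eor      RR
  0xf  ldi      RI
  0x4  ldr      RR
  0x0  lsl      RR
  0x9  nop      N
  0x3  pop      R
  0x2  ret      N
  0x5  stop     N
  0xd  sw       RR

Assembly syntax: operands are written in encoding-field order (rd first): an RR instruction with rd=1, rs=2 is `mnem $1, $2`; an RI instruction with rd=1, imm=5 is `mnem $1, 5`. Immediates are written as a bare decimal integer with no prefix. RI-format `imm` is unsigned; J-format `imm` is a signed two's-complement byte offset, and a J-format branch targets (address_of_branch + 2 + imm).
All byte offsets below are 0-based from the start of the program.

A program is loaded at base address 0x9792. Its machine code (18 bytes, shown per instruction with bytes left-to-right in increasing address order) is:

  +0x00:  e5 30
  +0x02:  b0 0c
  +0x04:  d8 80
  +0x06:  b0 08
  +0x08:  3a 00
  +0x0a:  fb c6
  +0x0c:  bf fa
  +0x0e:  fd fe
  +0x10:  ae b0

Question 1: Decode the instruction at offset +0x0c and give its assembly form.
@+0c  big-endian(bf fa) = 0xbffa
  top 4b → 0xb → call [J]
  [11:0] imm=4090 (s12→-6) = -6

call -6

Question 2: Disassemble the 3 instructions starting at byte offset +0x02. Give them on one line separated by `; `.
@+02  big-endian(b0 0c) = 0xb00c
  opcode bits[15:12]=0xb: call/J
  [11:0] imm=12 = 12
@+04  big-endian(d8 80) = 0xd880
  opcode bits[15:12]=0xd: sw/RR
  [11:8] rd=8 = $8
  [7:4] rs=8 = $8
@+06  big-endian(b0 08) = 0xb008
  opcode bits[15:12]=0xb: call/J
  [11:0] imm=8 = 8

call 12; sw $8, $8; call 8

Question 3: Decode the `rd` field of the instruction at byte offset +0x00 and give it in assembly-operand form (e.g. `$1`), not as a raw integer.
$5

+0x00: e5 30 ⇒ word 0xe530 (big)
  top 4b → 0xe → add [RR]
  rd@[11:8]=0x5 ⇒ $5
  rs@[7:4]=0x3 ⇒ $3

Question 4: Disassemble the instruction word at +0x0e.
@+0e  big-endian(fd fe) = 0xfdfe
  opcode bits[15:12]=0xf: ldi/RI
  rd@[11:8]=0xd ⇒ $13
  imm@[7:0]=0xfe ⇒ 254

ldi $13, 254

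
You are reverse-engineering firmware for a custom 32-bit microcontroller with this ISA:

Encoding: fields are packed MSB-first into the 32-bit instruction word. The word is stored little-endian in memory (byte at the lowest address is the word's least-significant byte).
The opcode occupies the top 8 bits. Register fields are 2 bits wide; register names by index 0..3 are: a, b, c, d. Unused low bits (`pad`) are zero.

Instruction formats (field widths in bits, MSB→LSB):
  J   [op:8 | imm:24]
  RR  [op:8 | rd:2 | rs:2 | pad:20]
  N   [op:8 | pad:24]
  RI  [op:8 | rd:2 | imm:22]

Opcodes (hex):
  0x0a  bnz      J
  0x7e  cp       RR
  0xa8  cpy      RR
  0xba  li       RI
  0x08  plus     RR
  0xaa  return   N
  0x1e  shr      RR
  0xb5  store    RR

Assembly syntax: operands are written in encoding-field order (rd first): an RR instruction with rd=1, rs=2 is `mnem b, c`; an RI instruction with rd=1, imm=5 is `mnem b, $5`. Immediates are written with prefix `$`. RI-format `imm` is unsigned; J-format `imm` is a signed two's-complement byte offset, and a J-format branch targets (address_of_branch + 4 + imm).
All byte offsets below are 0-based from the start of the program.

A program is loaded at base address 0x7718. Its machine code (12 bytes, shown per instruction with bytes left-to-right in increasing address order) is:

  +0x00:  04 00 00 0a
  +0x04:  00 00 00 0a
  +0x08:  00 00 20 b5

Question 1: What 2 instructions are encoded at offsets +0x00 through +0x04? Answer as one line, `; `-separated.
@+00  little-endian(04 00 00 0a) = 0x0a000004
  top 8b → 0xa → bnz [J]
  imm@[23:0]=0x4 ⇒ $4
@+04  little-endian(00 00 00 0a) = 0x0a000000
  top 8b → 0xa → bnz [J]
  imm@[23:0]=0x0 ⇒ $0

bnz $4; bnz $0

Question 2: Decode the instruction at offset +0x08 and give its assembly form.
store a, c

[08] 00 00 20 b5 → 0xb5200000
  op=0xb5200000>>24=0xb5 ⇒ store (RR)
  [23:22] rd=0 = a
  [21:20] rs=2 = c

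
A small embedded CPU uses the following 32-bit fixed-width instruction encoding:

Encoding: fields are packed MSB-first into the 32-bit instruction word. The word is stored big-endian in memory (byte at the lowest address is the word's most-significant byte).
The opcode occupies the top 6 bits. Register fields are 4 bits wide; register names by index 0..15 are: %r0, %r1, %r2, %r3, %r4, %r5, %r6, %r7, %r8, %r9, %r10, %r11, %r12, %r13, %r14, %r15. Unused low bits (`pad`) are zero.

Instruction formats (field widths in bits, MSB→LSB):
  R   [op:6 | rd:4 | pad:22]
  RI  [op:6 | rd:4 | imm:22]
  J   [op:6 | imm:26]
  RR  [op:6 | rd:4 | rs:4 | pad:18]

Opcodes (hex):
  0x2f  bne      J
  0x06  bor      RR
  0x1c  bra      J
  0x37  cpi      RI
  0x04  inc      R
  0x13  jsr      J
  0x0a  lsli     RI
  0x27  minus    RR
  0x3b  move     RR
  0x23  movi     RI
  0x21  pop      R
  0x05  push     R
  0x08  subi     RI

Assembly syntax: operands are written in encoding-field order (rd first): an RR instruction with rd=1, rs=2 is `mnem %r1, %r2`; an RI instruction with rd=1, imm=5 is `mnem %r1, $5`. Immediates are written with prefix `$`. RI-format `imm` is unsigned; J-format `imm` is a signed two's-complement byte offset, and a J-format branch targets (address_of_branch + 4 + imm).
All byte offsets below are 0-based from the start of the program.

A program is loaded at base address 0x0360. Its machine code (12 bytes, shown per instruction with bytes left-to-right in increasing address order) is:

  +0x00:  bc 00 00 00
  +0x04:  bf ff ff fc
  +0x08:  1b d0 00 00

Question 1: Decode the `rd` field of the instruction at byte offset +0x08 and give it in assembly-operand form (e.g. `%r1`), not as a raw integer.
@+08  big-endian(1b d0 00 00) = 0x1bd00000
  opcode bits[31:26]=0x6: bor/RR
  rd: (w>>22)&0xf=0xf → %r15
  rs: (w>>18)&0xf=0x4 → %r4

%r15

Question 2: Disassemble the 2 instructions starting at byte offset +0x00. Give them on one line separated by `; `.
off 0x00: read bc 00 00 00 as big → 0xbc000000
  op=0xbc000000>>26=0x2f ⇒ bne (J)
  imm@[25:0]=0x0 ⇒ $0
off 0x04: read bf ff ff fc as big → 0xbffffffc
  op=0xbffffffc>>26=0x2f ⇒ bne (J)
  imm@[25:0]=0x3fffffc (s26→-4) ⇒ $-4

bne $0; bne $-4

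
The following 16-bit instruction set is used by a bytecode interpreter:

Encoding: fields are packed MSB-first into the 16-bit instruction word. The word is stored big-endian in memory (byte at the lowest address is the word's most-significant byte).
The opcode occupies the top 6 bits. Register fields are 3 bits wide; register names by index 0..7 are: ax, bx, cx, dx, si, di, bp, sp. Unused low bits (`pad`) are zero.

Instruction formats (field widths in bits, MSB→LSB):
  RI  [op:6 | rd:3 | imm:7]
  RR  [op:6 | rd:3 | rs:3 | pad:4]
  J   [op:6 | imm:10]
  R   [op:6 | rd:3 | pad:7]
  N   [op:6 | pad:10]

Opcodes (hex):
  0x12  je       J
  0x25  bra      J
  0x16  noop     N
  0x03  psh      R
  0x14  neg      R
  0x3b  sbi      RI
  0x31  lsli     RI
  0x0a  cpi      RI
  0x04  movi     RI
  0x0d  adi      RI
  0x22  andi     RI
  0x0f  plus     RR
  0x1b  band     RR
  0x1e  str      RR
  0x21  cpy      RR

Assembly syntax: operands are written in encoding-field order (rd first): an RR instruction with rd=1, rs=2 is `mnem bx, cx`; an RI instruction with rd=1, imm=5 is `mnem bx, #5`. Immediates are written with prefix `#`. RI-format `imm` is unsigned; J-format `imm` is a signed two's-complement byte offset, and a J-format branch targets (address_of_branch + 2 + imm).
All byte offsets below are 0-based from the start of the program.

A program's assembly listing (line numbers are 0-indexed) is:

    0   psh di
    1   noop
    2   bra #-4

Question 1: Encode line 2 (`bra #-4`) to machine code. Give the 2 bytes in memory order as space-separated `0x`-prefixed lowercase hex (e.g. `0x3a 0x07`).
0x97 0xfc

2. bra fields op=0x25:6|imm=-4:10 → word 97fch → 97 fc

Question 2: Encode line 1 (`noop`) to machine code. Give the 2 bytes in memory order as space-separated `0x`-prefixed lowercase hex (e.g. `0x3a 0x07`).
line 1 (noop): pack op=0x16:6|pad=0:10 = 0x5800; big→ 58 00

0x58 0x00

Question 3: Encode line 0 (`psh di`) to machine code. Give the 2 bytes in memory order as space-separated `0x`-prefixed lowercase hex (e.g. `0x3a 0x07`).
0x0e 0x80

0. psh fields op=0x3:6|rd=5:3|pad=0:7 → word 0e80h → 0e 80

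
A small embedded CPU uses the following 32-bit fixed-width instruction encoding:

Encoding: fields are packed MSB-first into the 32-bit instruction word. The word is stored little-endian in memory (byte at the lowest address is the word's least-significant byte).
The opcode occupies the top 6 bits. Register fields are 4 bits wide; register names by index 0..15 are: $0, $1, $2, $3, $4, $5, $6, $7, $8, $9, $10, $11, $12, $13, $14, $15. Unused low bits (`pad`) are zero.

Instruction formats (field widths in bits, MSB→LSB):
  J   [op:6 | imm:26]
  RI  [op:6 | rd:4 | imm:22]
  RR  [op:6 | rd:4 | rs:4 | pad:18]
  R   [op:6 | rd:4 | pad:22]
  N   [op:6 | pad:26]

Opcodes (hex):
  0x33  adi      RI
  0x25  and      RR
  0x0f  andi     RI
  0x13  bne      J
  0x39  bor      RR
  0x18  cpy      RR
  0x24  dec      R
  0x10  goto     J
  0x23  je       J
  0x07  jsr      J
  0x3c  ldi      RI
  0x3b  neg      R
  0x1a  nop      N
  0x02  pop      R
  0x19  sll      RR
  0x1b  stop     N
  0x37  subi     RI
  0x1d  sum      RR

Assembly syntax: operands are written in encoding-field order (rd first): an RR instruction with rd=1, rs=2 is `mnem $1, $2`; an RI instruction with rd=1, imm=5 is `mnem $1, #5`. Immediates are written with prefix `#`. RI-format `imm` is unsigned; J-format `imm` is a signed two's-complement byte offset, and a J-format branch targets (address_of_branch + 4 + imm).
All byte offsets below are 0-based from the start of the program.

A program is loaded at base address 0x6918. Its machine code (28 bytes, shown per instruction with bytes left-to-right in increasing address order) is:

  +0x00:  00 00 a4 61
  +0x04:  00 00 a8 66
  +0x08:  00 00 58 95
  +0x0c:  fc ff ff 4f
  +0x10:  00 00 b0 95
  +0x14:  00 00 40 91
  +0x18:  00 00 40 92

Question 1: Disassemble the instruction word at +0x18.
off 0x18: read 00 00 40 92 as little → 0x92400000
  op=0x92400000>>26=0x24 ⇒ dec (R)
  rd: (w>>22)&0xf=0x9 → $9

dec $9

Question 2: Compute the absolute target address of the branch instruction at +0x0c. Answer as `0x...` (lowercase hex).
0x6924

@+0c  little-endian(fc ff ff 4f) = 0x4ffffffc
  opcode bits[31:26]=0x13: bne/J
  [25:0] imm=67108860 (s26→-4) = #-4
  target = base 0x6918 + off 0x0c + 4 + imm -4 = 0x6924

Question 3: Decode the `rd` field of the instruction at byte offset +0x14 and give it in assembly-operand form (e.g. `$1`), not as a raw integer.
off 0x14: read 00 00 40 91 as little → 0x91400000
  top 6b → 0x24 → dec [R]
  [25:22] rd=5 = $5

$5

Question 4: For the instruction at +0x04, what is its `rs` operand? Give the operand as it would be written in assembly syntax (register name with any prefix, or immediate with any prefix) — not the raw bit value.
off 0x04: read 00 00 a8 66 as little → 0x66a80000
  top 6b → 0x19 → sll [RR]
  [25:22] rd=10 = $10
  [21:18] rs=10 = $10

$10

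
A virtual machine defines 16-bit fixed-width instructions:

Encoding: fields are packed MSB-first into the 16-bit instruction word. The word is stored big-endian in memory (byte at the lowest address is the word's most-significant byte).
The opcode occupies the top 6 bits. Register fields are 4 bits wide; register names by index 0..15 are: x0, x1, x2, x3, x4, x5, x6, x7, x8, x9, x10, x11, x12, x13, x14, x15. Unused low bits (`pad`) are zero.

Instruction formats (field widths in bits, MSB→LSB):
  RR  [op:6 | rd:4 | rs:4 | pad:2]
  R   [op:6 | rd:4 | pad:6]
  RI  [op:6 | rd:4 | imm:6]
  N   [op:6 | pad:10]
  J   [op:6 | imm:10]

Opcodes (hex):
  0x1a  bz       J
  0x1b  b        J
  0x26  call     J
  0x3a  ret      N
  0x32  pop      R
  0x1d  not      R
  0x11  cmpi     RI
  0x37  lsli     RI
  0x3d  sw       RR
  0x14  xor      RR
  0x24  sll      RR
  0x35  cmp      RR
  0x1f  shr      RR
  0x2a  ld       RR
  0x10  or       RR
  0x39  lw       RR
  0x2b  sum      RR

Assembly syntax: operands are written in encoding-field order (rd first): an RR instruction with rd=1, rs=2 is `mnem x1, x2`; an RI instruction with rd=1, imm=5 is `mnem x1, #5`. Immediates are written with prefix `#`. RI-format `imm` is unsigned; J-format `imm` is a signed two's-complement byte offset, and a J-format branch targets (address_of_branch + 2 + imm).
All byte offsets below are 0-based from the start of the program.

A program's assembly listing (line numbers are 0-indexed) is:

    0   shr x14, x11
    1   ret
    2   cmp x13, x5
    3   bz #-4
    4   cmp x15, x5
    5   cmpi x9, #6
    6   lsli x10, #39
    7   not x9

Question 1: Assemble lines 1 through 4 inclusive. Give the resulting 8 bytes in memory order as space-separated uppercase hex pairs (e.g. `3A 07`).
E8 00 D7 54 6B FC D7 D4

line 1 (ret): pack op=0x3a:6|pad=0:10 = 0xe800; big→ e8 00
line 2 (cmp): pack op=0x35:6|rd=13:4|rs=5:4|pad=0:2 = 0xd754; big→ d7 54
line 3 (bz): pack op=0x1a:6|imm=-4:10 = 0x6bfc; big→ 6b fc
line 4 (cmp): pack op=0x35:6|rd=15:4|rs=5:4|pad=0:2 = 0xd7d4; big→ d7 d4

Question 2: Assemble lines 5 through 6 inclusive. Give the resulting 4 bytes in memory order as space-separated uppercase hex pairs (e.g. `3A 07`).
46 46 DE A7

L5: cmpi op=0x11:6|rd=9:4|imm=6:6 ⇒ 0x4646 ⇒ big 46 46
L6: lsli op=0x37:6|rd=10:4|imm=39:6 ⇒ 0xdea7 ⇒ big de a7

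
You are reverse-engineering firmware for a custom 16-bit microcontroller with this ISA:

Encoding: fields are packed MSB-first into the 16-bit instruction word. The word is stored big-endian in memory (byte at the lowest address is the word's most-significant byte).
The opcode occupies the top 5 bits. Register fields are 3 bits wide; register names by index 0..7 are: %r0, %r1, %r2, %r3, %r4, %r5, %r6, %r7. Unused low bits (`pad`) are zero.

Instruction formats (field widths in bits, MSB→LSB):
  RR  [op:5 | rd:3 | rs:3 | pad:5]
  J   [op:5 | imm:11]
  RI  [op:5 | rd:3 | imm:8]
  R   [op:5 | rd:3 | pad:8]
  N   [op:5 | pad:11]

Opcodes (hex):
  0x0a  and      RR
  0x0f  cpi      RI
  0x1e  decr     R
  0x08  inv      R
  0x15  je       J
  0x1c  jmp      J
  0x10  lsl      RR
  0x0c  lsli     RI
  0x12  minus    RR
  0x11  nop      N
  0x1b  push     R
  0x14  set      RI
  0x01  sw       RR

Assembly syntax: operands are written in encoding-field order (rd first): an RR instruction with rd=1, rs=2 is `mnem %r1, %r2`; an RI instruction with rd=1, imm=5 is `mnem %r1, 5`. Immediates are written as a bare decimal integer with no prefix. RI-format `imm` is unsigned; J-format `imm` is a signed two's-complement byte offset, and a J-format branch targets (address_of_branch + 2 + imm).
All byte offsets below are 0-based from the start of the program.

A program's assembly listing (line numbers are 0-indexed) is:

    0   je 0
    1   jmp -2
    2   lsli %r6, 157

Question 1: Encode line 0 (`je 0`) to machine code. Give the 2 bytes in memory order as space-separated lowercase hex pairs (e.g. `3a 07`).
L0: je op=0x15:5|imm=0:11 ⇒ 0xa800 ⇒ big a8 00

a8 00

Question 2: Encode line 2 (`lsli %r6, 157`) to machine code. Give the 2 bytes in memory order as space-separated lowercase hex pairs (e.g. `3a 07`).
line 2 (lsli): pack op=0xc:5|rd=6:3|imm=157:8 = 0x669d; big→ 66 9d

66 9d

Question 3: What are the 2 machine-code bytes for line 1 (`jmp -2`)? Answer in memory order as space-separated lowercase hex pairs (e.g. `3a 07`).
e7 fe

line 1 (jmp): pack op=0x1c:5|imm=-2:11 = 0xe7fe; big→ e7 fe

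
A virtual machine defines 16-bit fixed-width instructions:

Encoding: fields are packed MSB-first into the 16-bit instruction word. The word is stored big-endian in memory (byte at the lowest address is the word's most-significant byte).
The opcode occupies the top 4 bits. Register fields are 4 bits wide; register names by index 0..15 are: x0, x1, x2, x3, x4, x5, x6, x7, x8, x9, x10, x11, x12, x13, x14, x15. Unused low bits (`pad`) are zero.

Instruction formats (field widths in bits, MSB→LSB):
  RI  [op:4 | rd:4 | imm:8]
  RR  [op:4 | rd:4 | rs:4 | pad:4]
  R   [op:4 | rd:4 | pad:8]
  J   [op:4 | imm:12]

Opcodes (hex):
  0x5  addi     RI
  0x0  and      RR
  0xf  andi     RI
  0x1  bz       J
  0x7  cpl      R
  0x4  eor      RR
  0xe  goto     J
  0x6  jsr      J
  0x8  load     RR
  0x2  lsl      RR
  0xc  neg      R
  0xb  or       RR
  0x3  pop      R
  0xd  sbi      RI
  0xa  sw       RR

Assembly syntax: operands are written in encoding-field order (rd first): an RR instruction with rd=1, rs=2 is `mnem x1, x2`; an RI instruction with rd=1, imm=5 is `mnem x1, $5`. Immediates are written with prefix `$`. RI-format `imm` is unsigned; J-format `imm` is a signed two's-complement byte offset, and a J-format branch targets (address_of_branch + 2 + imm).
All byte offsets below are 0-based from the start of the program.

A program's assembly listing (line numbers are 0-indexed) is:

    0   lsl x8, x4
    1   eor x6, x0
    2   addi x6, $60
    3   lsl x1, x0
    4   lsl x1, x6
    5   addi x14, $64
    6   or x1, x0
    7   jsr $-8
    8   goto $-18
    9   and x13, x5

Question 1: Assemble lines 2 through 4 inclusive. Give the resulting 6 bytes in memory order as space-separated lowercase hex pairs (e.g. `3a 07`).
L2: addi op=0x5:4|rd=6:4|imm=60:8 ⇒ 0x563c ⇒ big 56 3c
L3: lsl op=0x2:4|rd=1:4|rs=0:4|pad=0:4 ⇒ 0x2100 ⇒ big 21 00
L4: lsl op=0x2:4|rd=1:4|rs=6:4|pad=0:4 ⇒ 0x2160 ⇒ big 21 60

56 3c 21 00 21 60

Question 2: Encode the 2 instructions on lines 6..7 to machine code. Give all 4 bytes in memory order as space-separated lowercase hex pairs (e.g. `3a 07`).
6. or fields op=0xb:4|rd=1:4|rs=0:4|pad=0:4 → word b100h → b1 00
7. jsr fields op=0x6:4|imm=-8:12 → word 6ff8h → 6f f8

b1 00 6f f8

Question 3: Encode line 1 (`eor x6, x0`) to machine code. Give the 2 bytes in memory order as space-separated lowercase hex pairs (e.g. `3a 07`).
46 00

L1: eor op=0x4:4|rd=6:4|rs=0:4|pad=0:4 ⇒ 0x4600 ⇒ big 46 00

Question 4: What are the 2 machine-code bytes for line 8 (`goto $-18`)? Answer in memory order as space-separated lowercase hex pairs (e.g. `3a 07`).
ef ee

L8: goto op=0xe:4|imm=-18:12 ⇒ 0xefee ⇒ big ef ee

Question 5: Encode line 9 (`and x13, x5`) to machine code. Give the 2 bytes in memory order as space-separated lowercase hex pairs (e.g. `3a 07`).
line 9 (and): pack op=0x0:4|rd=13:4|rs=5:4|pad=0:4 = 0x0d50; big→ 0d 50

0d 50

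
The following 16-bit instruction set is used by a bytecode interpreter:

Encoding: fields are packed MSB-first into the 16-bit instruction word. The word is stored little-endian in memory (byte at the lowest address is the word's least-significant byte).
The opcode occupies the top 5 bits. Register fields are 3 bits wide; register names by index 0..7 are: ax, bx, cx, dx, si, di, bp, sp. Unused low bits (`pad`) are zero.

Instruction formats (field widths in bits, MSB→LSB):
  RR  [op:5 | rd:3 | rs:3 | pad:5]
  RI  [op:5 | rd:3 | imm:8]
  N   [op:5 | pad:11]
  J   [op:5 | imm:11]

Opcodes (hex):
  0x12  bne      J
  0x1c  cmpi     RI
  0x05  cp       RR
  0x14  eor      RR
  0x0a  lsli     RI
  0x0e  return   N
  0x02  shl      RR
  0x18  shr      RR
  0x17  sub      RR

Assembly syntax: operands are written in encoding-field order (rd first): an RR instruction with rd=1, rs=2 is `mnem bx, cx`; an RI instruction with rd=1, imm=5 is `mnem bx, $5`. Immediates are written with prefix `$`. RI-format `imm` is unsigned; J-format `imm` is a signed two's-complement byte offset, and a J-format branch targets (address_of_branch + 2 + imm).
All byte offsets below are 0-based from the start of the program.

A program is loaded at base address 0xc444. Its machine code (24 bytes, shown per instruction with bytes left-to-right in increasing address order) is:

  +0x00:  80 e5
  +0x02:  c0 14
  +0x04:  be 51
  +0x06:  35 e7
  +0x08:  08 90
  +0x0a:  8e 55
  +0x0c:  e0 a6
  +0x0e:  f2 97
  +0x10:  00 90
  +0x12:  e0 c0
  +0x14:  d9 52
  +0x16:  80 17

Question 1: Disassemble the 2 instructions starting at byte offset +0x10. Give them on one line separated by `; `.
bne $0; shr ax, sp

[10] 00 90 → 0x9000
  op=0x9000>>11=0x12 ⇒ bne (J)
  imm: (w>>0)&0x7ff=0x0 → $0
[12] e0 c0 → 0xc0e0
  op=0xc0e0>>11=0x18 ⇒ shr (RR)
  rd: (w>>8)&0x7=0x0 → ax
  rs: (w>>5)&0x7=0x7 → sp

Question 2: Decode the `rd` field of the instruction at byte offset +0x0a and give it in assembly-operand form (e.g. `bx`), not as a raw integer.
di

+0x0a: 8e 55 ⇒ word 0x558e (little)
  top 5b → 0xa → lsli [RI]
  rd@[10:8]=0x5 ⇒ di
  imm@[7:0]=0x8e ⇒ $142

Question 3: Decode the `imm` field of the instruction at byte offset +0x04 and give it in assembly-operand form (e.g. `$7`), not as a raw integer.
$190

[04] be 51 → 0x51be
  top 5b → 0xa → lsli [RI]
  rd: (w>>8)&0x7=0x1 → bx
  imm: (w>>0)&0xff=0xbe → $190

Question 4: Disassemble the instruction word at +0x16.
shl sp, si

off 0x16: read 80 17 as little → 0x1780
  top 5b → 0x2 → shl [RR]
  rd@[10:8]=0x7 ⇒ sp
  rs@[7:5]=0x4 ⇒ si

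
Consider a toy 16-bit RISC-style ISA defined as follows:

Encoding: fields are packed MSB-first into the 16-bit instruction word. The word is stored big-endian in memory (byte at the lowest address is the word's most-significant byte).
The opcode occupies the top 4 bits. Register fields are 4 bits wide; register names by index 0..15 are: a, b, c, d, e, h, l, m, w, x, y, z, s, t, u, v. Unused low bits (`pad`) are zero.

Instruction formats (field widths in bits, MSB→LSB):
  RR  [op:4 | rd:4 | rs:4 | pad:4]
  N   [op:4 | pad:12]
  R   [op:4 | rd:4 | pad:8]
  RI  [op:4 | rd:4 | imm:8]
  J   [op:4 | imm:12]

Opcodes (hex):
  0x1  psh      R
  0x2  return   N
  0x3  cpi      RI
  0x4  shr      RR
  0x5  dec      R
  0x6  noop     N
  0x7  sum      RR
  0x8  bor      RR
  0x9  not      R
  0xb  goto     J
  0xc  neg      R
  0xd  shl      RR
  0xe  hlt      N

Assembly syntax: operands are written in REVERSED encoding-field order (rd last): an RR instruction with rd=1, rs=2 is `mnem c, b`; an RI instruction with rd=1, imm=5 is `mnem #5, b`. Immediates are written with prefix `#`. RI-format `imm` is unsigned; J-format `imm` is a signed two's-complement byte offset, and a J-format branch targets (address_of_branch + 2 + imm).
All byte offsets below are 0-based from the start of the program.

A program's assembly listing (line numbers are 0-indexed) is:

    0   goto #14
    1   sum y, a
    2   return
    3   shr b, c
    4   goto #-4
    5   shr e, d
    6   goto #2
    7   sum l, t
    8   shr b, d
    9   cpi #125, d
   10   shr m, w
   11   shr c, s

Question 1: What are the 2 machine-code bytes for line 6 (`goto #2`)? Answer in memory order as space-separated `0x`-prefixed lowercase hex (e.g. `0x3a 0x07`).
0xb0 0x02

6. goto fields op=0xb:4|imm=2:12 → word b002h → b0 02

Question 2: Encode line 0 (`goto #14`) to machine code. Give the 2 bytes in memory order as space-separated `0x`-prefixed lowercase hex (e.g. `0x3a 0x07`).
0xb0 0x0e

line 0 (goto): pack op=0xb:4|imm=14:12 = 0xb00e; big→ b0 0e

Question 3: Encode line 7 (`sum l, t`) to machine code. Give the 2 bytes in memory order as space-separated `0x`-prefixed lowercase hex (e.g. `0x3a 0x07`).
7. sum fields op=0x7:4|rd=13:4|rs=6:4|pad=0:4 → word 7d60h → 7d 60

0x7d 0x60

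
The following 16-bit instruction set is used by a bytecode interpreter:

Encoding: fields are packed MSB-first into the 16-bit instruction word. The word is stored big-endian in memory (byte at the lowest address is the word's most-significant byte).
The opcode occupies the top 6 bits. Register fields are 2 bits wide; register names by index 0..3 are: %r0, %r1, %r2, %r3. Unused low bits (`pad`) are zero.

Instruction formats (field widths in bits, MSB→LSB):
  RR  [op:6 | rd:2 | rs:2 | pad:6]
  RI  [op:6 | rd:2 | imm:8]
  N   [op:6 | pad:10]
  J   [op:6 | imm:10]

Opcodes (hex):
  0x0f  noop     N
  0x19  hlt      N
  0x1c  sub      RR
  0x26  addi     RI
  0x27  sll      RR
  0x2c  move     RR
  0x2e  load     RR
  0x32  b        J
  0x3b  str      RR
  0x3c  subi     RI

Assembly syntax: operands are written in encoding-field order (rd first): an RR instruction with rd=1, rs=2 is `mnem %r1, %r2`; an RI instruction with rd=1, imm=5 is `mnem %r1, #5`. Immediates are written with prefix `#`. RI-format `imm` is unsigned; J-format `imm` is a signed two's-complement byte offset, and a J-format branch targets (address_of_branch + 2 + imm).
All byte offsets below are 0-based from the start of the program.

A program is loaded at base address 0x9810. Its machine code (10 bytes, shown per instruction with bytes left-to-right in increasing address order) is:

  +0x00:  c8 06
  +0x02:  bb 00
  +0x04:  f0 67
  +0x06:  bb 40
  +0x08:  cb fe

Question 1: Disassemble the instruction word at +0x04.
off 0x04: read f0 67 as big → 0xf067
  opcode bits[15:10]=0x3c: subi/RI
  [9:8] rd=0 = %r0
  [7:0] imm=103 = #103

subi %r0, #103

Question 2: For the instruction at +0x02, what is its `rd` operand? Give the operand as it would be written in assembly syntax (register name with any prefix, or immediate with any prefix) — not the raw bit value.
%r3

[02] bb 00 → 0xbb00
  top 6b → 0x2e → load [RR]
  rd: (w>>8)&0x3=0x3 → %r3
  rs: (w>>6)&0x3=0x0 → %r0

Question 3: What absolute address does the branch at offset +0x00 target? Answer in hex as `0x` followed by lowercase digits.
off 0x00: read c8 06 as big → 0xc806
  opcode bits[15:10]=0x32: b/J
  imm: (w>>0)&0x3ff=0x6 → #6
  target = base 0x9810 + off 0x00 + 2 + imm 6 = 0x9818

0x9818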